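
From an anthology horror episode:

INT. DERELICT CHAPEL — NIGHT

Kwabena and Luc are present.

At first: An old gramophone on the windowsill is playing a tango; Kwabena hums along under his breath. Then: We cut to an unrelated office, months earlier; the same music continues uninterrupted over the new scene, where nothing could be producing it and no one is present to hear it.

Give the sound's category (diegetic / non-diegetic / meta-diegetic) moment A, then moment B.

Moment A: an old gramophone is a real in-scene source and Kwabena reacts to it → diegetic.
Moment B: there is no longer any in-world source and no one can hear it — it has become underscore → non-diegetic.

diegetic, non-diegetic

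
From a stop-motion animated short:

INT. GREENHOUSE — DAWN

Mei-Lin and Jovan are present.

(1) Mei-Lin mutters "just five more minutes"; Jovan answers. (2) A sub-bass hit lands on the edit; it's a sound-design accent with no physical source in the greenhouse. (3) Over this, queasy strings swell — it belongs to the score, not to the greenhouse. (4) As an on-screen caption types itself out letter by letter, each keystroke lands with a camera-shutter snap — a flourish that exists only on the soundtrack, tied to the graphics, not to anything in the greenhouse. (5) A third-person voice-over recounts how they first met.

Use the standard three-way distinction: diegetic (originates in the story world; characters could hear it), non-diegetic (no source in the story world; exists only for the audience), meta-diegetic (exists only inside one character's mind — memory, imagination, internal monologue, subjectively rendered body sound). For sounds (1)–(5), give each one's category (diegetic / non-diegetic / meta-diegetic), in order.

Sound (1): Mei-Lin is a character speaking aloud in the scene, so diegetic.
Sound (2): it's a sound-design accent with no in-world source; no one in the scene can hear it, so non-diegetic.
Sound (3): score with no on-screen or off-screen source; it exists for the audience alone, so non-diegetic.
(4) the caption isn't part of the story world, so neither is the sound tied to it → non-diegetic.
(5) external voice-over — not a character, not heard by anyone in the scene → non-diegetic.

diegetic, non-diegetic, non-diegetic, non-diegetic, non-diegetic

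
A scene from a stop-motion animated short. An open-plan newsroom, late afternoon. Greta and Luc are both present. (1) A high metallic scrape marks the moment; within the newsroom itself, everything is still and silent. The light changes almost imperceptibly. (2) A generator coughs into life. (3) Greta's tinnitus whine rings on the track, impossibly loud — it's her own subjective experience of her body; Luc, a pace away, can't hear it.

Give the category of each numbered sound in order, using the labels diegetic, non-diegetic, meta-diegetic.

non-diegetic, diegetic, meta-diegetic

(1) it's a sound-design accent with no in-world source; no one in the scene can hear it → non-diegetic.
(2) is diegetic: an in-world source (a generator); characters could hear it.
(3) is meta-diegetic: point-of-audition from inside Greta's body; not a sound in the room.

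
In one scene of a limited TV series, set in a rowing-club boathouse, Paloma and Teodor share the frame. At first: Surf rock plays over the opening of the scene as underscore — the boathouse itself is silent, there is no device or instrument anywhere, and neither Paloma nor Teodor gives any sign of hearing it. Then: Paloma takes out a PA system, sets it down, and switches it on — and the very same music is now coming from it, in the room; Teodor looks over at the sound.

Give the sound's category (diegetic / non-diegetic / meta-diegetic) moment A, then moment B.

non-diegetic, diegetic

Moment A: no in-world source exists and no character can hear it — underscore → non-diegetic.
Moment B: a PA system is now a real source in the story world and the characters hear it → diegetic.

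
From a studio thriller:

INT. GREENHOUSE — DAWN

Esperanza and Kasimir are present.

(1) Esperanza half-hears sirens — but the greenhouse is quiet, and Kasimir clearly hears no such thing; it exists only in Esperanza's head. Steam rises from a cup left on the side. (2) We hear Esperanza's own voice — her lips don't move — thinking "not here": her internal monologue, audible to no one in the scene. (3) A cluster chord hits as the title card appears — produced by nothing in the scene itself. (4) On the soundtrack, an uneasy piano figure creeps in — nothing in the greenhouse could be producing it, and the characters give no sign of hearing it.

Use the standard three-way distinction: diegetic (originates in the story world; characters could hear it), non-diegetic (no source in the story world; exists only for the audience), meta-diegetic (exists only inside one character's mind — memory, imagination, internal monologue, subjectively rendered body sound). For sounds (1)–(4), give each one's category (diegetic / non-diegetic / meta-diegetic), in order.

meta-diegetic, meta-diegetic, non-diegetic, non-diegetic

(1) is meta-diegetic: subjective to Esperanza: the greenhouse is silent and Kasimir hears nothing.
Sound (2): it's Esperanza's unspoken thought, heard only by the audience via her subjectivity, so meta-diegetic.
(3) an editorial stinger — it belongs to the cut, not the story world → non-diegetic.
(4) nothing in the greenhouse produces it and the characters don't hear it — pure soundtrack → non-diegetic.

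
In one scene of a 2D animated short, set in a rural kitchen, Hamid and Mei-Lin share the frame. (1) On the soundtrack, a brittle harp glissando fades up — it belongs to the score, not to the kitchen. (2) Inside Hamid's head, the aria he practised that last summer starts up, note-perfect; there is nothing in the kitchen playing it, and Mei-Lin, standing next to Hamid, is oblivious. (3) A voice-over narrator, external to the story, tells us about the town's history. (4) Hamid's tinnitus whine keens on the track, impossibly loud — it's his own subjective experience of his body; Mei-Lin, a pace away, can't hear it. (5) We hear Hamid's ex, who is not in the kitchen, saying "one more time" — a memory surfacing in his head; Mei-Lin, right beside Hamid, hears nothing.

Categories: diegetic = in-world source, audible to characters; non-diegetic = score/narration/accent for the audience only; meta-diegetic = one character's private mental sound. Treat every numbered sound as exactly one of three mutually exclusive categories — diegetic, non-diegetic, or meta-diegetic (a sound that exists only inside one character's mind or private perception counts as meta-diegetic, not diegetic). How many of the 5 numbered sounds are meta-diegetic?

Sound (1): score with no on-screen or off-screen source; it exists for the audience alone, so non-diegetic.
Sound (2): the music is a memory playing inside Hamid's mind alone; no real-world source, Mei-Lin can't hear it, so meta-diegetic.
(3) external voice-over — not a character, not heard by anyone in the scene → non-diegetic.
(4) it's Hamid's internal bodily sensation rendered as sound; only Hamid 'hears' it → meta-diegetic.
Sound (5): it's Hamid's recollection rendered as sound; the other character can't hear it, so meta-diegetic.
So 3 of the 5 are meta-diegetic: (2), (4), (5).

3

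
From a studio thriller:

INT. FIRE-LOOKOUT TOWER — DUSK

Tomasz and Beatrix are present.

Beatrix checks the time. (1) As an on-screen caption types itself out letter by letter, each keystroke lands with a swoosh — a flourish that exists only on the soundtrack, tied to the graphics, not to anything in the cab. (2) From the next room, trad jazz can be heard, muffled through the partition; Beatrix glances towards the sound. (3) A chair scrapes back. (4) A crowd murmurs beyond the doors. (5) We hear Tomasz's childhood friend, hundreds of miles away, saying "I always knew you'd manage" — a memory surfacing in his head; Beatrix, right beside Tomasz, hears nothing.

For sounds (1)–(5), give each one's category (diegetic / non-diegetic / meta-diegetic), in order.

(1) it accompanies on-screen graphics, not anything inside the story world → non-diegetic.
(2) is diegetic: it's coming from the next room — a location within the story world — and Beatrix reacts.
(3) the sound comes from a chair physically present in the location → diegetic.
(4) is diegetic: it's the actual ambient sound of the location.
Sound (5): it's Tomasz's recollection rendered as sound; the other character can't hear it, so meta-diegetic.

non-diegetic, diegetic, diegetic, diegetic, meta-diegetic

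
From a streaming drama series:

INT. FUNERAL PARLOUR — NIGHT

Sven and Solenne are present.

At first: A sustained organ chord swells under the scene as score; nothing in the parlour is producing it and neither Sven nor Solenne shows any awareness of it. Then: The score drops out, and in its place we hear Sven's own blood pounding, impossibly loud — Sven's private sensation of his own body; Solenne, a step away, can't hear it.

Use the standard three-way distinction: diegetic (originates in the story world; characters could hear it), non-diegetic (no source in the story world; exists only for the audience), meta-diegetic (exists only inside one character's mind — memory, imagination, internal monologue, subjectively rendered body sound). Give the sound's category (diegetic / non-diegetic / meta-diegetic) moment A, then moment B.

Moment A: underscore with no in-world source, inaudible to the characters → non-diegetic.
Moment B: the body sound is Sven's subjective perception alone — Solenne can't hear it → meta-diegetic.

non-diegetic, meta-diegetic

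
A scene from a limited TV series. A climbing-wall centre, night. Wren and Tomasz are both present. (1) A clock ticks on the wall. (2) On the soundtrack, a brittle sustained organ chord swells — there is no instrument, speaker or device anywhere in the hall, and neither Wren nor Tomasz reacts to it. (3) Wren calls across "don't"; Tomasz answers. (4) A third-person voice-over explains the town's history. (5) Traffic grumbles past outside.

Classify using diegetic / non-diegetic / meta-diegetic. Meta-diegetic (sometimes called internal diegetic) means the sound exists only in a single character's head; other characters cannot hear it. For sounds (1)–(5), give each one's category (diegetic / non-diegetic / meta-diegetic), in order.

diegetic, non-diegetic, diegetic, non-diegetic, diegetic

(1) is diegetic: a clock is a real object/event in the scene's world.
(2) is non-diegetic: score with no on-screen or off-screen source; it exists for the audience alone.
(3) is diegetic: Wren is a character speaking aloud in the scene.
Sound (4): the narrator exists outside the story world, addressing only the audience, so non-diegetic.
(5) is diegetic: traffic is part of the location's real environment.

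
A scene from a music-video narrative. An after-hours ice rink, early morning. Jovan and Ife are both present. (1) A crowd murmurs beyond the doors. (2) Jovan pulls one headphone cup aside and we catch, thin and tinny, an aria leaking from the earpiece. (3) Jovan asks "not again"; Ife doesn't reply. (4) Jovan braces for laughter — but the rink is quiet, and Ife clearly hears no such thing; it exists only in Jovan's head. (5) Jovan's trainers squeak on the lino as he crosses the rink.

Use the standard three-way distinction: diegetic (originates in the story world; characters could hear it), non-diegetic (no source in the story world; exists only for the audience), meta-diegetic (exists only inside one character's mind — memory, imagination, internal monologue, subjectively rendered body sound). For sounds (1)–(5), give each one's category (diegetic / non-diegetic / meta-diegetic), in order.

diegetic, diegetic, diegetic, meta-diegetic, diegetic

(1) is diegetic: it's the actual ambient sound of the location.
(2) the headphones are an on-screen source → diegetic.
Sound (3): spoken by a character present in the story world, so diegetic.
Sound (4): the sound is imagined by Jovan; nothing in the story world is producing it and Ife can't hear it, so meta-diegetic.
Sound (5): a character's body making contact with the set — an in-world sound, so diegetic.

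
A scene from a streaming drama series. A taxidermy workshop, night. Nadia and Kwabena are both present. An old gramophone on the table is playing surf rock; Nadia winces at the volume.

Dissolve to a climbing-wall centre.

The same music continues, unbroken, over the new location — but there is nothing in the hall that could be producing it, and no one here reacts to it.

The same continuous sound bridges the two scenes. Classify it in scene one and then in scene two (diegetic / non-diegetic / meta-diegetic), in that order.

Scene one: an old gramophone is an on-screen source and Nadia reacts to it → diegetic.
Scene two: there is no source in the hall and no one hears it — it's now underscore → non-diegetic.

diegetic, non-diegetic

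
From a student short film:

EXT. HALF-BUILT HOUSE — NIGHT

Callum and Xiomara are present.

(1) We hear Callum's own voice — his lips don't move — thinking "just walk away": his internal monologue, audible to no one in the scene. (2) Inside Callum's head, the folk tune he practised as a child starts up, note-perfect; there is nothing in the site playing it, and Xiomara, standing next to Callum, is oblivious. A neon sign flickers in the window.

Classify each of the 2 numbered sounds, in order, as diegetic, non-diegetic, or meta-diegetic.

(1) is meta-diegetic: internal monologue — inside Callum's mind, not spoken into the scene.
Sound (2): remembered music, private to Callum — Xiomara is oblivious because it isn't in the room, so meta-diegetic.

meta-diegetic, meta-diegetic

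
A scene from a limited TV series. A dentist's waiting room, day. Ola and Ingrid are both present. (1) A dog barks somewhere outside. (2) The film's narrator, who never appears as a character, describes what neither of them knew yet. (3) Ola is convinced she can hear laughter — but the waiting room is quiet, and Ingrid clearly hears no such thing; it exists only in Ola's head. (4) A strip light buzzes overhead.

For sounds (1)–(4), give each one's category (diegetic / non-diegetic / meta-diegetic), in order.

diegetic, non-diegetic, meta-diegetic, diegetic

Sound (1): an in-world source (a dog); characters could hear it, so diegetic.
Sound (2): external voice-over — not a character, not heard by anyone in the scene, so non-diegetic.
(3) is meta-diegetic: the sound is imagined by Ola; nothing in the story world is producing it and Ingrid can't hear it.
(4) is diegetic: ambient/room sound belonging to the story's physical space.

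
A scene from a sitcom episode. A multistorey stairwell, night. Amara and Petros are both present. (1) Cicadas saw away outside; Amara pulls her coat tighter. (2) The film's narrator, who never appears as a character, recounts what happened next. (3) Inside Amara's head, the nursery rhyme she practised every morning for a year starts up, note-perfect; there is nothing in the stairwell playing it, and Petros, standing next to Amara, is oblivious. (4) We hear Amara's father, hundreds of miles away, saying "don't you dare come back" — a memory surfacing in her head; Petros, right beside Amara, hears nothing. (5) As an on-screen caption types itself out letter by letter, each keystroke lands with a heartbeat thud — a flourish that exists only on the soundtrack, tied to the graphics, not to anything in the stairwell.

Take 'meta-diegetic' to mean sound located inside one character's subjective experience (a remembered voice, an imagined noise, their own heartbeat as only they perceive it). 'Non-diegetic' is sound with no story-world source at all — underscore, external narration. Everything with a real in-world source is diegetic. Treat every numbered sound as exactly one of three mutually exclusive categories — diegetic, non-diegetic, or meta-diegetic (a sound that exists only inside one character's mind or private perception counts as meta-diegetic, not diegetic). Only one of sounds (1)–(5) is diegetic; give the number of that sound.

1

(1) ambient/room sound belonging to the story's physical space → diegetic.
(2) is non-diegetic: commentary laid over the scene from outside the fiction.
Sound (3): the music is a memory playing inside Amara's mind alone; no real-world source, Petros can't hear it, so meta-diegetic.
(4) is meta-diegetic: it's Amara's recollection rendered as sound; the other character can't hear it.
(5) is non-diegetic: it accompanies on-screen graphics, not anything inside the story world.
Only (1) is diegetic.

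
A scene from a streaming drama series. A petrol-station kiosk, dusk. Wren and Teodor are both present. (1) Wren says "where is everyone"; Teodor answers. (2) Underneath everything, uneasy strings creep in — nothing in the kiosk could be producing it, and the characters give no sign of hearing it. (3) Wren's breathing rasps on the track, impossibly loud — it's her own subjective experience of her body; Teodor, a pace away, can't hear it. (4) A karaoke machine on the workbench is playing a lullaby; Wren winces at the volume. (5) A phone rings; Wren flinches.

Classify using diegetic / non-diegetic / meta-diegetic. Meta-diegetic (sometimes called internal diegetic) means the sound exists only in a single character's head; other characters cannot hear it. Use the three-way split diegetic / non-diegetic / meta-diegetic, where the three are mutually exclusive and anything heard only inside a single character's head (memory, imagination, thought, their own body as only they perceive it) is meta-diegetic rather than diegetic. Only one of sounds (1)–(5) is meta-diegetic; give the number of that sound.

3

Sound (1): on-screen dialogue — Wren speaks and Teodor is there to hear, so diegetic.
(2) is non-diegetic: nothing in the kiosk produces it and the characters don't hear it — pure soundtrack.
Sound (3): it's Wren's internal bodily sensation rendered as sound; only Wren 'hears' it, so meta-diegetic.
(4) is diegetic: the music comes from an on-screen device that Wren responds to.
(5) is diegetic: the sound comes from a phone physically present in the location.
Only (3) is meta-diegetic.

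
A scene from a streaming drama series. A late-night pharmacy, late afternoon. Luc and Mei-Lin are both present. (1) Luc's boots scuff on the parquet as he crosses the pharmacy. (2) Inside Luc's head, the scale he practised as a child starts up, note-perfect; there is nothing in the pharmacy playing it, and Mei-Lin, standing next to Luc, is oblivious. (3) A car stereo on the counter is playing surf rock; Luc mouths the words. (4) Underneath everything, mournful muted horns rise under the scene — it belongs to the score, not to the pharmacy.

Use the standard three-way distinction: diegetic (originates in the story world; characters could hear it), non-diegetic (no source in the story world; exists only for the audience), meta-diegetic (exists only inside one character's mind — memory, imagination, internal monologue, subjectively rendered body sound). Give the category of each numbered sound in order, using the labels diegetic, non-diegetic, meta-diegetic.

(1) Luc's footsteps are produced in the story world → diegetic.
(2) is meta-diegetic: remembered music, private to Luc — Mei-Lin is oblivious because it isn't in the room.
(3) source music from a car stereo, which exists in the story world → diegetic.
(4) it has no source in the story world and no character can hear it — it's underscore → non-diegetic.

diegetic, meta-diegetic, diegetic, non-diegetic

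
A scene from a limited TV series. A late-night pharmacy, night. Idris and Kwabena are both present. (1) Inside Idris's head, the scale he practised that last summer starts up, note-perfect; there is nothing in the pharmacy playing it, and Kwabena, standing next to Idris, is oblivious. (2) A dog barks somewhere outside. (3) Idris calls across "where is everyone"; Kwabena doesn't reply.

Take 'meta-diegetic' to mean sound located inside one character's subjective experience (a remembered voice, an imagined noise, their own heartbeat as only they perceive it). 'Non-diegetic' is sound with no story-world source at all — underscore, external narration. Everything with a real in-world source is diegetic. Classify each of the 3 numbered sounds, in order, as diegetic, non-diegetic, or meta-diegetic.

meta-diegetic, diegetic, diegetic

(1) the music is a memory playing inside Idris's mind alone; no real-world source, Kwabena can't hear it → meta-diegetic.
(2) an in-world source (a dog); characters could hear it → diegetic.
(3) spoken by a character present in the story world → diegetic.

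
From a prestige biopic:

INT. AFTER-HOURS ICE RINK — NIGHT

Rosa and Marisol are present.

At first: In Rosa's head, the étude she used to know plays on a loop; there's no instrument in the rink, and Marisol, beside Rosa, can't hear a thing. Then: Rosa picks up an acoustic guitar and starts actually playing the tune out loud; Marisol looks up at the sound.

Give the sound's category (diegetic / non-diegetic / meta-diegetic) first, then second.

meta-diegetic, diegetic

First: the tune exists only as Rosa's private memory; Marisol can't hear it → meta-diegetic.
Second: Rosa is now producing it live on an acoustic guitar, in the room, and Marisol hears it → diegetic.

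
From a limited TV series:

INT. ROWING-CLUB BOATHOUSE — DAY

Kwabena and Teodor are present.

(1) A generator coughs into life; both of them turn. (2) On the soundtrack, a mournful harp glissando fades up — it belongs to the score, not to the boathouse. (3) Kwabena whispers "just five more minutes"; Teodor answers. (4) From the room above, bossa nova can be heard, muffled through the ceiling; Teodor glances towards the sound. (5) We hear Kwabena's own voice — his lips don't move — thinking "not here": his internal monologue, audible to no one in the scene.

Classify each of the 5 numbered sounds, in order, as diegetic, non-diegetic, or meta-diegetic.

diegetic, non-diegetic, diegetic, diegetic, meta-diegetic

(1) a generator is a real object/event in the scene's world → diegetic.
(2) nothing in the boathouse produces it and the characters don't hear it — pure soundtrack → non-diegetic.
Sound (3): Kwabena is a character speaking aloud in the scene, so diegetic.
(4) is diegetic: the music has an off-screen but real-world source and a character hears it.
(5) is meta-diegetic: it's Kwabena's unspoken thought, heard only by the audience via his subjectivity.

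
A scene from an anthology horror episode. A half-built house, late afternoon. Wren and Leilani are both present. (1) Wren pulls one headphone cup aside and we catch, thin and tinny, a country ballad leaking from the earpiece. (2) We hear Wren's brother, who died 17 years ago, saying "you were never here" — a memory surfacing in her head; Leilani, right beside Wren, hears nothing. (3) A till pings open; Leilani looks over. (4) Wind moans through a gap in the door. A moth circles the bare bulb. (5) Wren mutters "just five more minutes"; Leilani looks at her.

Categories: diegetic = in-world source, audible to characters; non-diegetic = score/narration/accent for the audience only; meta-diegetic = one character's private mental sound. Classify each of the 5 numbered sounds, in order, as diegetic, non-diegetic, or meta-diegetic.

(1) is diegetic: it's leaking from a physical pair of headphones in the scene.
(2) it's Wren's recollection rendered as sound; the other character can't hear it → meta-diegetic.
(3) is diegetic: a till is a real object/event in the scene's world.
(4) wind is part of the location's real environment → diegetic.
(5) Wren is a character speaking aloud in the scene → diegetic.

diegetic, meta-diegetic, diegetic, diegetic, diegetic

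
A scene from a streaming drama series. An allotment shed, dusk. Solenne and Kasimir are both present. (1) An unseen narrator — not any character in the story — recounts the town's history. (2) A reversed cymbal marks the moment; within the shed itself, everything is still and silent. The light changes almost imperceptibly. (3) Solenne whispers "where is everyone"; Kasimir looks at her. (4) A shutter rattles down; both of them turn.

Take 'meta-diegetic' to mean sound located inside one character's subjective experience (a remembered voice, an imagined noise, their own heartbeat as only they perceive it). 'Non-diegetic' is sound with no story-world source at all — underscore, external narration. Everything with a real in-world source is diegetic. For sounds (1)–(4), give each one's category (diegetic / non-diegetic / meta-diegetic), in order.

Sound (1): the narrator exists outside the story world, addressing only the audience, so non-diegetic.
(2) an editorial stinger — it belongs to the cut, not the story world → non-diegetic.
Sound (3): Solenne is a character speaking aloud in the scene, so diegetic.
(4) is diegetic: an in-world source (a shutter); characters could hear it.

non-diegetic, non-diegetic, diegetic, diegetic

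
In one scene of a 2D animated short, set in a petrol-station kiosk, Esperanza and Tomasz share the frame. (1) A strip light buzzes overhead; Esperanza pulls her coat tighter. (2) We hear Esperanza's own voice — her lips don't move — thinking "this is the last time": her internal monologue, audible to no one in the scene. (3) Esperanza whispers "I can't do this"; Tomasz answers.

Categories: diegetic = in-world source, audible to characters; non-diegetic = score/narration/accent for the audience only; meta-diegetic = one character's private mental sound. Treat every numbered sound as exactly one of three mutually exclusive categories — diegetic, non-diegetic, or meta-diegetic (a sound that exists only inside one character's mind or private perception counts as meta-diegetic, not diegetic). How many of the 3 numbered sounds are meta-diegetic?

1

(1) is diegetic: a strip light is part of the location's real environment.
Sound (2): it's Esperanza's unspoken thought, heard only by the audience via her subjectivity, so meta-diegetic.
(3) is diegetic: on-screen dialogue — Esperanza speaks and Tomasz is there to hear.
Meta-diegetic: (2) — that's 1.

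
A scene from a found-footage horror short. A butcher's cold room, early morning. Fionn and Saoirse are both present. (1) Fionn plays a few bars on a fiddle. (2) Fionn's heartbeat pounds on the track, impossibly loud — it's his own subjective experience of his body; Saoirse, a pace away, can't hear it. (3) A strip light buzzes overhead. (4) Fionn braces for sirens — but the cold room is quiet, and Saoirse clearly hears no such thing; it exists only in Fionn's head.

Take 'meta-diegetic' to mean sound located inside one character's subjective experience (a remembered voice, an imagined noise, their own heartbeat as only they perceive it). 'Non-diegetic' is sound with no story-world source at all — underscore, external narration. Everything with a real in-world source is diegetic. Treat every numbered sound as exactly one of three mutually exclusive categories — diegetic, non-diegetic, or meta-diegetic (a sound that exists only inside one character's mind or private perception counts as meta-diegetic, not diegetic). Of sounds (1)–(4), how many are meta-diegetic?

2

(1) the instrument and the performer are both in the scene → diegetic.
(2) is meta-diegetic: it's Fionn's internal bodily sensation rendered as sound; only Fionn 'hears' it.
(3) a strip light is part of the location's real environment → diegetic.
(4) is meta-diegetic: subjective to Fionn: the cold room is silent and Saoirse hears nothing.
Meta-diegetic: (2), (4) — that's 2.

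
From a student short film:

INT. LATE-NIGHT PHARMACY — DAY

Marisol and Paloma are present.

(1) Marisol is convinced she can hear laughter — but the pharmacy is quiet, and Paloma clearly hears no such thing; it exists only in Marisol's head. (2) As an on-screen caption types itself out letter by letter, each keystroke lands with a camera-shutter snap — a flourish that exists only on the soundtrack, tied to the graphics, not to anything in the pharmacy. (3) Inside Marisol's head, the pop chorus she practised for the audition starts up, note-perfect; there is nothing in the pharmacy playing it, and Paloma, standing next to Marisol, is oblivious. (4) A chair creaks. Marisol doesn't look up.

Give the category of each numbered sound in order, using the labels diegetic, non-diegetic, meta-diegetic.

(1) Marisol alone 'hears' it — an imagined sound, not present in the space → meta-diegetic.
Sound (2): sound married to a title/caption — outside the diegesis by definition, so non-diegetic.
(3) remembered music, private to Marisol — Paloma is oblivious because it isn't in the room → meta-diegetic.
(4) an in-world source (a chair); characters could hear it → diegetic.

meta-diegetic, non-diegetic, meta-diegetic, diegetic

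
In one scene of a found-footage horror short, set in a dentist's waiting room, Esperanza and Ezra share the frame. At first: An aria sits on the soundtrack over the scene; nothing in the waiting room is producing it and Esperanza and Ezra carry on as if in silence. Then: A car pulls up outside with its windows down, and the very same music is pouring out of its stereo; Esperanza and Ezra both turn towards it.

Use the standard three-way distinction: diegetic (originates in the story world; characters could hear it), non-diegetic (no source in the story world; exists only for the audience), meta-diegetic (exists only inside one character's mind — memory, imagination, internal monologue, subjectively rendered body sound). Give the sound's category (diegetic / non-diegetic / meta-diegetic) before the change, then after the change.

Before the change: no in-world source exists and no character can hear it — underscore → non-diegetic.
After the change: the car stereo is now a real source in the story world and the characters hear it → diegetic.

non-diegetic, diegetic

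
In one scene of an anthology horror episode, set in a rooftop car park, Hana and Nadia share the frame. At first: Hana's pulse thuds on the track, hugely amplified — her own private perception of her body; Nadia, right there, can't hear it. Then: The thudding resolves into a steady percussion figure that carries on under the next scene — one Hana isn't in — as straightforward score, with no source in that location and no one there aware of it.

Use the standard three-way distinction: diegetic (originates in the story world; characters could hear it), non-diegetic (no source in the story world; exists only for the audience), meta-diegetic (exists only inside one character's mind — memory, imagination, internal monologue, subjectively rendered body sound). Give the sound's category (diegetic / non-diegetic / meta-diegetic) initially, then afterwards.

Initially: it's Hana's subjective body sound, inaudible to Nadia → meta-diegetic.
Afterwards: detached from Hana and playing as sourceless score over a scene she isn't in — for the audience only → non-diegetic.

meta-diegetic, non-diegetic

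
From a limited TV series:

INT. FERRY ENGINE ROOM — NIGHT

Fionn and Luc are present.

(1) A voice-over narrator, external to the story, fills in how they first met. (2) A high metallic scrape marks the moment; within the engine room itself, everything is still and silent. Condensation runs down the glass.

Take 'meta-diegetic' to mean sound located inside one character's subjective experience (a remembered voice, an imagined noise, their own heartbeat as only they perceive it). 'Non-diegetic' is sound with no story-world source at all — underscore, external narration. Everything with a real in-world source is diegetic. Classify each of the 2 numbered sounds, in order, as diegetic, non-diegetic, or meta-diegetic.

(1) external voice-over — not a character, not heard by anyone in the scene → non-diegetic.
(2) it's a sound-design accent with no in-world source; no one in the scene can hear it → non-diegetic.

non-diegetic, non-diegetic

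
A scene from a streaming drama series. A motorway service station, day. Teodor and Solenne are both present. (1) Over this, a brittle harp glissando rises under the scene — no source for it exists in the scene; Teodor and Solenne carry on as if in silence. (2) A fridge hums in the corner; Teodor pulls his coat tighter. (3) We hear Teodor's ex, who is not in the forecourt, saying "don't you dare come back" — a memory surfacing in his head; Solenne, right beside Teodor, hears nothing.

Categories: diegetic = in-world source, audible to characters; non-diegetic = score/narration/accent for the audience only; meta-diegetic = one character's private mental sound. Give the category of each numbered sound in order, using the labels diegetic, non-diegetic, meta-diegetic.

(1) score with no on-screen or off-screen source; it exists for the audience alone → non-diegetic.
(2) a fridge is part of the location's real environment → diegetic.
(3) the voice is a memory playing only inside Teodor's mind; Solenne can't hear it → meta-diegetic.

non-diegetic, diegetic, meta-diegetic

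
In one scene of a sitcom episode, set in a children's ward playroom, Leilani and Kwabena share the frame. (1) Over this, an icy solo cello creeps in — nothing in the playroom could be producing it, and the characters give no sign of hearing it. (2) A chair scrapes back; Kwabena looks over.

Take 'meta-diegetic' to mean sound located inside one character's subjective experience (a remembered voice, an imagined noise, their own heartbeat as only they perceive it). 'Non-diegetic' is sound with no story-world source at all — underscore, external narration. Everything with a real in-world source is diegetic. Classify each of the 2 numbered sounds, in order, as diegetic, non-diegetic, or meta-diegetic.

non-diegetic, diegetic

(1) is non-diegetic: it has no source in the story world and no character can hear it — it's underscore.
(2) a chair is a real object/event in the scene's world → diegetic.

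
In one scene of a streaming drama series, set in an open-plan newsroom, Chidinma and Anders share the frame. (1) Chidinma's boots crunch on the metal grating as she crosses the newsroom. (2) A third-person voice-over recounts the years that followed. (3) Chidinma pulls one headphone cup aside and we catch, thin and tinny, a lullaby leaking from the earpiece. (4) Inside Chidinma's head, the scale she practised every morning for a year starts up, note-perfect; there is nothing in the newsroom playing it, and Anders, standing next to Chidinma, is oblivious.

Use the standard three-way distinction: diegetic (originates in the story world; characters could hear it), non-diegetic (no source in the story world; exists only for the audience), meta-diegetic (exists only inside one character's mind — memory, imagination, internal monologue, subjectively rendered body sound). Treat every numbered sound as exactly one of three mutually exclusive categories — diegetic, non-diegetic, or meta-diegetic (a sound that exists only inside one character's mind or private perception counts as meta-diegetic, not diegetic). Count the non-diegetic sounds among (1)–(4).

1

(1) is diegetic: a character's body making contact with the set — an in-world sound.
(2) the narrator exists outside the story world, addressing only the audience → non-diegetic.
Sound (3): it's leaking from a physical pair of headphones in the scene, so diegetic.
Sound (4): it lives in Chidinma's subjectivity, not in the newsroom, so meta-diegetic.
Non-diegetic: (2) — that's 1.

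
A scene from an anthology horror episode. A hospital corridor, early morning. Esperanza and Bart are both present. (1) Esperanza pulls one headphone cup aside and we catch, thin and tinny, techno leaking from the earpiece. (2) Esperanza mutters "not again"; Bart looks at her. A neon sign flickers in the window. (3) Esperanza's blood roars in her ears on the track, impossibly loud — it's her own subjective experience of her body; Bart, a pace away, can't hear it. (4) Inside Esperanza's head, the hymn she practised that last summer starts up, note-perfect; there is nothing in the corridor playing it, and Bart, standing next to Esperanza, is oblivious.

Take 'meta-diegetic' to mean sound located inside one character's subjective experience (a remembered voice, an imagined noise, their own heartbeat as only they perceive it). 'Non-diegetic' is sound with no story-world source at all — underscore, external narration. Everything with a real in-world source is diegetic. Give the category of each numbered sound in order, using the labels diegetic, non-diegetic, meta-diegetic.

(1) is diegetic: the headphones are an on-screen source.
Sound (2): on-screen dialogue — Esperanza speaks and Bart is there to hear, so diegetic.
Sound (3): a subjective body sound — Esperanza's private perception, inaudible to Bart, so meta-diegetic.
Sound (4): it lives in Esperanza's subjectivity, not in the corridor, so meta-diegetic.

diegetic, diegetic, meta-diegetic, meta-diegetic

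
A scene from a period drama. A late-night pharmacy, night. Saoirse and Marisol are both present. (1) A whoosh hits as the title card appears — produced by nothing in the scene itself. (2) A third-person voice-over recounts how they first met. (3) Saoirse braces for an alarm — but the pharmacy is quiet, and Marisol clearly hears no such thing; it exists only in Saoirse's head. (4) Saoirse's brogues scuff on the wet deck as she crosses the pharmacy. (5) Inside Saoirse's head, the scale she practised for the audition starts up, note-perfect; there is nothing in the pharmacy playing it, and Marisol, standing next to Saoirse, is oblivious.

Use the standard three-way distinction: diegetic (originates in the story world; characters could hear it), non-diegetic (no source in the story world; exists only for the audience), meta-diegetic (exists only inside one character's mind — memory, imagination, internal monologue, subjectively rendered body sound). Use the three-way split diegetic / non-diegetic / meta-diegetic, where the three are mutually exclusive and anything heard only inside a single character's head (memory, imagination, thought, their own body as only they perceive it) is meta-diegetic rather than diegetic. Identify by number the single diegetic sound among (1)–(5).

4

Sound (1): an editorial stinger — it belongs to the cut, not the story world, so non-diegetic.
(2) commentary laid over the scene from outside the fiction → non-diegetic.
Sound (3): the sound is imagined by Saoirse; nothing in the story world is producing it and Marisol can't hear it, so meta-diegetic.
(4) is diegetic: it's the physical sound of Saoirse moving in the space.
(5) remembered music, private to Saoirse — Marisol is oblivious because it isn't in the room → meta-diegetic.
Only (4) is diegetic.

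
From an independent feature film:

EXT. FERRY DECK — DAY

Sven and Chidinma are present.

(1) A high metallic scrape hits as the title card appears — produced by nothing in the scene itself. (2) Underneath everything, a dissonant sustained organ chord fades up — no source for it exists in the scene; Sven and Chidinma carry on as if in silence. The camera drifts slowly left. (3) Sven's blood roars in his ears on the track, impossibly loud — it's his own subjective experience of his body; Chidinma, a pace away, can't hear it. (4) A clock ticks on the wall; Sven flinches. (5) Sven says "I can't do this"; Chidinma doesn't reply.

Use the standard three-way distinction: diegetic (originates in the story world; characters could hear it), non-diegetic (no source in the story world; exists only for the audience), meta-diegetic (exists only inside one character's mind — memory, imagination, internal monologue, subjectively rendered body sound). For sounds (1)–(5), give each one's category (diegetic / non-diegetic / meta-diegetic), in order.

non-diegetic, non-diegetic, meta-diegetic, diegetic, diegetic

(1) is non-diegetic: nothing in the scene produces it; it's an accent added for the audience.
(2) score with no on-screen or off-screen source; it exists for the audience alone → non-diegetic.
Sound (3): point-of-audition from inside Sven's body; not a sound in the room, so meta-diegetic.
(4) an in-world source (a clock); characters could hear it → diegetic.
(5) is diegetic: spoken by a character present in the story world.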